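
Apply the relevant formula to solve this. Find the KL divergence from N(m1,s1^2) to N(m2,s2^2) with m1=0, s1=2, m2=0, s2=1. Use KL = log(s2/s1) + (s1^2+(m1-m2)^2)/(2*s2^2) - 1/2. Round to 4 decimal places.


KL divergence between normal distributions:
KL = log(s2/s1) + (s1^2 + (m1-m2)^2)/(2*s2^2) - 1/2.
log(1/2) = -0.693147.
(2^2 + (0-0)^2)/(2*1^2) = (4 + 0)/2 = 2.0.
KL = -0.693147 + 2.0 - 0.5 = 0.8069

0.8069


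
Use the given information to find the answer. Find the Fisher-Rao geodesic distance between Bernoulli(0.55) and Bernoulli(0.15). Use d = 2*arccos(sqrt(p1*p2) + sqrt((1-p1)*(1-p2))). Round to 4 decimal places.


Geodesic distance on Bernoulli manifold:
d(p1,p2) = 2*arccos(sqrt(p1*p2) + sqrt((1-p1)*(1-p2))).
sqrt(p1*p2) = sqrt(0.55*0.15) = 0.287228.
sqrt((1-p1)*(1-p2)) = sqrt(0.45*0.85) = 0.618466.
arg = 0.287228 + 0.618466 = 0.905694.
d = 2*arccos(0.905694) = 0.8756

0.8756


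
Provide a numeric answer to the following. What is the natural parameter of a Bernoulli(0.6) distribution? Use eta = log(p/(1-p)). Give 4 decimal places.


Natural parameter for Bernoulli: eta = log(p/(1-p)).
p = 0.6, 1-p = 0.4.
p/(1-p) = 1.5.
eta = log(1.5) = 0.4055

0.4055


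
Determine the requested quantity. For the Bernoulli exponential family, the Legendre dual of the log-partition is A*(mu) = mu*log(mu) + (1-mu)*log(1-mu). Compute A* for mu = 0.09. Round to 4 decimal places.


Legendre transform for Bernoulli:
A*(mu) = mu*log(mu) + (1-mu)*log(1-mu).
mu = 0.09, 1-mu = 0.91.
mu*log(mu) = 0.09*log(0.09) = -0.216715.
(1-mu)*log(1-mu) = 0.91*log(0.91) = -0.085823.
A* = -0.216715 + -0.085823 = -0.3025

-0.3025


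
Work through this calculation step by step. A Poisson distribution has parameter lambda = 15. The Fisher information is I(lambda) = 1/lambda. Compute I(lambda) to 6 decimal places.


Fisher information for Poisson: I(lambda) = 1/lambda.
lambda = 15.
I(lambda) = 1/15 = 0.066667

0.066667


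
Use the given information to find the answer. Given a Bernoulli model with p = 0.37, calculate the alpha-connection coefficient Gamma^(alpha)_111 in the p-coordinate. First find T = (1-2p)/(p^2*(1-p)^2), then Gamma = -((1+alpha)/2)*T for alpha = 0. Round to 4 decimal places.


Skewness (Amari-Chentsov) tensor: T = (1-2p)/(p^2*(1-p)^2).
p = 0.37, 1-2p = 0.26, p^2 = 0.1369, (1-p)^2 = 0.3969.
T = 0.26/(0.1369 * 0.3969) = 4.785076.
In the p-coordinate, Gamma^(alpha) = Gamma^(0) - (alpha/2)*T with Gamma^(0) = (1/2)*g'(p) = -T/2,
so Gamma^(alpha) = -((1+alpha)/2)*T.
alpha = 0, -(1+alpha)/2 = -0.5.
Gamma = -0.5 * 4.785076 = -2.3925

-2.3925


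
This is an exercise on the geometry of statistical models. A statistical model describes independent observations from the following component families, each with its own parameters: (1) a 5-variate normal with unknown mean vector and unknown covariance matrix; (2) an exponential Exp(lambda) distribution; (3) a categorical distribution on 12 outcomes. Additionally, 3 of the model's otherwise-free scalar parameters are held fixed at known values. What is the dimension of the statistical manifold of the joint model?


The dimension of a statistical manifold equals the number of free
(independent) real parameters of the model. For a product of independent
blocks the parameter counts add.
- 5-variate normal: 5 (mean) + 5*6/2 = 15 (symmetric covariance) = 20.
- exponential (lambda): 1.
- categorical on 12 outcomes (probabilities sum to 1): 12-1 = 11.
Total = 20 + 1 + 11 = 32.
3 parameter(s) fixed at known values: 32 - 3 = 29.
Dimension = 29

29


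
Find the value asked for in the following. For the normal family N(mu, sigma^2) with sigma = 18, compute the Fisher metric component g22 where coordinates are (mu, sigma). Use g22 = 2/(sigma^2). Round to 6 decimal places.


For the 2-parameter normal family, the Fisher metric has:
  g11 = 1/sigma^2, g22 = 2/sigma^2.
sigma = 18, sigma^2 = 324.
g22 = 0.006173

0.006173


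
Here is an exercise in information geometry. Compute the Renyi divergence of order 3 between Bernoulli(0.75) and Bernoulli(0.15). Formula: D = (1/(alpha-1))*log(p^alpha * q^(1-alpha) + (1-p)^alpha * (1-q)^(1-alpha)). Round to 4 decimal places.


Renyi divergence of order alpha between Bernoulli distributions:
D = (1/(alpha-1))*log(p^alpha * q^(1-alpha) + (1-p)^alpha * (1-q)^(1-alpha)).
alpha = 3, p = 0.75, q = 0.15.
p^alpha * q^(1-alpha) = 0.75^3 * 0.15^-2 = 18.75.
(1-p)^alpha * (1-q)^(1-alpha) = 0.25^3 * 0.85^-2 = 0.021626.
sum = 18.75 + 0.021626 = 18.771626.
D = (1/2)*log(18.771626) = 1.4662

1.4662


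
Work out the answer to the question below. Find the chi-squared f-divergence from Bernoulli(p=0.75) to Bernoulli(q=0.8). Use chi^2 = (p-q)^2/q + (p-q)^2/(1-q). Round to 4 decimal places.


Chi-squared divergence between Bernoulli distributions:
chi^2 = (p-q)^2/q + (p-q)^2/(1-q).
p = 0.75, q = 0.8, p-q = -0.05.
(p-q)^2 = 0.0025.
term1 = 0.0025/0.8 = 0.003125.
term2 = 0.0025/0.2 = 0.0125.
chi^2 = 0.003125 + 0.0125 = 0.0156

0.0156


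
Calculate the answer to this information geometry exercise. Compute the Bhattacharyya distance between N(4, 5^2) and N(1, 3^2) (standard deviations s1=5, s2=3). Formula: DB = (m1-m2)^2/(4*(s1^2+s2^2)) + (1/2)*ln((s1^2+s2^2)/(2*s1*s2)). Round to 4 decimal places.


Bhattacharyya distance between two Gaussians:
DB = (m1-m2)^2/(4*(s1^2+s2^2)) + (1/2)*ln((s1^2+s2^2)/(2*s1*s2)).
(m1-m2)^2 = (3)^2 = 9.
s1^2+s2^2 = 25 + 9 = 34.
term1 = 9/136 = 0.066176.
term2 = 0.5*ln(34/30.0) = 0.062582.
DB = 0.066176 + 0.062582 = 0.1288

0.1288


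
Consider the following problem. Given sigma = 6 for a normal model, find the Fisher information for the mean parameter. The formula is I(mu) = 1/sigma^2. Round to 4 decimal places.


The Fisher information for the mean of a normal distribution is I(mu) = 1/sigma^2.
sigma = 6, so sigma^2 = 36.
I(mu) = 1/36 = 0.0278

0.0278


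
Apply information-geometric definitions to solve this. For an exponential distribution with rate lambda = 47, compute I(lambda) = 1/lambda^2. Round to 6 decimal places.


Fisher information for exponential: I(lambda) = 1/lambda^2.
lambda = 47, lambda^2 = 2209.
I = 1/2209 = 0.000453

0.000453


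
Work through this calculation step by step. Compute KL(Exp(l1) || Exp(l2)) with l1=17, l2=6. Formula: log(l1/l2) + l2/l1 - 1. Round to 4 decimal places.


KL divergence for exponential family:
KL = log(l1/l2) + l2/l1 - 1.
log(17/6) = 1.041454.
6/17 = 0.352941.
KL = 1.041454 + 0.352941 - 1 = 0.3944

0.3944


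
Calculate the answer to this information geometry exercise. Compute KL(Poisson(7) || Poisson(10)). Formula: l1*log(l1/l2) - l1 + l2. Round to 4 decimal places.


KL divergence for Poisson:
KL = l1*log(l1/l2) - l1 + l2.
l1 = 7, l2 = 10.
log(7/10) = -0.356675.
l1*log(l1/l2) = 7 * -0.356675 = -2.496725.
KL = -2.496725 - 7 + 10 = 0.5033

0.5033


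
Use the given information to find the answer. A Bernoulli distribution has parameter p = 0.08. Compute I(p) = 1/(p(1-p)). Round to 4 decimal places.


For Bernoulli(p), Fisher information is I(p) = 1/(p*(1-p)).
p = 0.08, 1-p = 0.92.
p*(1-p) = 0.0736.
I(p) = 1/0.0736 = 13.5870

13.5870


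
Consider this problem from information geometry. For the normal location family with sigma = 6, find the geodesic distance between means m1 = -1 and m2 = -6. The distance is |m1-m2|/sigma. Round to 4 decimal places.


On the fixed-variance normal subfamily, geodesic distance = |m1-m2|/sigma.
|-1 - -6| = 5.
sigma = 6.
d = 5/6 = 0.8333

0.8333


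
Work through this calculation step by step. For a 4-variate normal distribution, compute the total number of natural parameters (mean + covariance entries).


Exponential family dimension calculation:
For 4-dim MVN: mean has 4 params, covariance has 4*5/2 = 10 unique entries.
Total dim = 4 + 10 = 14.

14


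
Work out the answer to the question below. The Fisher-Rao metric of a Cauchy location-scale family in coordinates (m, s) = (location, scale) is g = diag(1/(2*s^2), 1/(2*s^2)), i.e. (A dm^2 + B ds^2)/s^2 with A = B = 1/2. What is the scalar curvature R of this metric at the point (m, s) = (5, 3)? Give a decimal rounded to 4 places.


The metric has the form g = (A dm^2 + B ds^2)/s^2 with A = 1/2, B = 1/2.
Substitute u = sqrt(A/B)*m: g = B*(du^2 + ds^2)/s^2, i.e. B times the
Poincare upper half-plane metric, which has constant Gaussian curvature -1.
Scaling a 2D metric by a constant c divides the Gaussian curvature by c,
so K = -1/B = -1/(1/2) = -2.0000 everywhere (the point (m, s) = (5, 3) is irrelevant:
the curvature is constant).
Scalar curvature in dimension 2: R = 2K = -2/(1/2) = -4.0000.

-4.0000


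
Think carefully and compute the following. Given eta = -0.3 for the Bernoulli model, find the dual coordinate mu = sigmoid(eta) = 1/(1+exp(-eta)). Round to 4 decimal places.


Dual coordinate (expectation parameter) for Bernoulli:
mu = 1/(1+exp(-eta)).
eta = -0.3.
exp(-eta) = exp(0.3) = 1.349859.
mu = 1/(1+1.349859) = 0.4256

0.4256


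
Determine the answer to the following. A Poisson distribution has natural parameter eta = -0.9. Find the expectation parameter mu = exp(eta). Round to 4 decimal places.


Expectation parameter for Poisson exponential family:
mu = exp(eta).
eta = -0.9.
mu = exp(-0.9) = 0.4066

0.4066


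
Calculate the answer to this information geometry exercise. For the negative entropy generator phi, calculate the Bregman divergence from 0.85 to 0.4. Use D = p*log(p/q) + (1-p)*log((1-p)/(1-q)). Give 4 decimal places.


Bregman divergence with negative entropy generator:
D = p*log(p/q) + (1-p)*log((1-p)/(1-q)).
p = 0.85, q = 0.4.
p*log(p/q) = 0.85*log(0.85/0.4) = 0.640706.
(1-p)*log((1-p)/(1-q)) = 0.15*log(0.15/0.6) = -0.207944.
D = 0.640706 + -0.207944 = 0.4328

0.4328


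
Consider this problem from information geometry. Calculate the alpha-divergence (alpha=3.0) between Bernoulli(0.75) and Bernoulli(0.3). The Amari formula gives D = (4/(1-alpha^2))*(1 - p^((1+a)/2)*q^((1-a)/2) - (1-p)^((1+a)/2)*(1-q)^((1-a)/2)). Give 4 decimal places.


Amari alpha-divergence:
D = (4/(1-alpha^2))*(1 - p^((1+a)/2)*q^((1-a)/2) - (1-p)^((1+a)/2)*(1-q)^((1-a)/2)).
alpha = 3.0, p = 0.75, q = 0.3.
e1 = (1+alpha)/2 = 2.0, e2 = (1-alpha)/2 = -1.0.
t1 = p^e1 * q^e2 = 0.75^2.0 * 0.3^-1.0 = 1.875.
t2 = (1-p)^e1 * (1-q)^e2 = 0.25^2.0 * 0.7^-1.0 = 0.089286.
4/(1-alpha^2) = -0.5.
D = -0.5*(1 - 1.875 - 0.089286) = 0.4821

0.4821


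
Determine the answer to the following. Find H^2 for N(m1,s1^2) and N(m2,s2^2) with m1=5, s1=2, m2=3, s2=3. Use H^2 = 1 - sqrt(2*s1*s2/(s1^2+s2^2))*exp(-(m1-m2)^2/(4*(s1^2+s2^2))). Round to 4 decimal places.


Squared Hellinger distance for Gaussians:
H^2 = 1 - sqrt(2*s1*s2/(s1^2+s2^2)) * exp(-(m1-m2)^2/(4*(s1^2+s2^2))).
s1^2 = 4, s2^2 = 9, s1^2+s2^2 = 13.
sqrt(2*2*3/(13)) = 0.960769.
(m1-m2)^2 = (2)^2 = 4.
exp(-4/(4*13)) = exp(-0.076923) = 0.925961.
H^2 = 1 - 0.960769*0.925961 = 0.1104

0.1104


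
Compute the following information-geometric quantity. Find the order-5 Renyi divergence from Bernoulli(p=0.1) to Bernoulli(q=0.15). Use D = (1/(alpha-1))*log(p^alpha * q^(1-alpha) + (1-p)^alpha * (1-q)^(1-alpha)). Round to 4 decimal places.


Renyi divergence of order alpha between Bernoulli distributions:
D = (1/(alpha-1))*log(p^alpha * q^(1-alpha) + (1-p)^alpha * (1-q)^(1-alpha)).
alpha = 5, p = 0.1, q = 0.15.
p^alpha * q^(1-alpha) = 0.1^5 * 0.15^-4 = 0.019753.
(1-p)^alpha * (1-q)^(1-alpha) = 0.9^5 * 0.85^-4 = 1.131193.
sum = 0.019753 + 1.131193 = 1.150946.
D = (1/4)*log(1.150946) = 0.0351

0.0351


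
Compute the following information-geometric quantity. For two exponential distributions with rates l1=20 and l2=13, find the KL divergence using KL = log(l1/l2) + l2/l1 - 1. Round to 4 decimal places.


KL divergence for exponential family:
KL = log(l1/l2) + l2/l1 - 1.
log(20/13) = 0.430783.
13/20 = 0.65.
KL = 0.430783 + 0.65 - 1 = 0.0808

0.0808


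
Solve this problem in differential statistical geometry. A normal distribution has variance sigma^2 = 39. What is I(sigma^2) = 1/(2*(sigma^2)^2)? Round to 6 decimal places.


Fisher information for variance: I(sigma^2) = 1/(2*sigma^4).
sigma^2 = 39, so sigma^4 = 1521.
I = 1/(2*1521) = 1/3042 = 0.000329

0.000329


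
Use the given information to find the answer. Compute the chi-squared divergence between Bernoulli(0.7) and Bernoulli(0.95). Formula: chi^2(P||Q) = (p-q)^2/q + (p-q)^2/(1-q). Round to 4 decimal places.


Chi-squared divergence between Bernoulli distributions:
chi^2 = (p-q)^2/q + (p-q)^2/(1-q).
p = 0.7, q = 0.95, p-q = -0.25.
(p-q)^2 = 0.0625.
term1 = 0.0625/0.95 = 0.065789.
term2 = 0.0625/0.05 = 1.25.
chi^2 = 0.065789 + 1.25 = 1.3158

1.3158


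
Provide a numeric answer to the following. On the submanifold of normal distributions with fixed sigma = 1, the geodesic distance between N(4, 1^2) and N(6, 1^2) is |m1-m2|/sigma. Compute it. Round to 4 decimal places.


On the fixed-variance normal subfamily, geodesic distance = |m1-m2|/sigma.
|4 - 6| = 2.
sigma = 1.
d = 2/1 = 2.0000

2.0000


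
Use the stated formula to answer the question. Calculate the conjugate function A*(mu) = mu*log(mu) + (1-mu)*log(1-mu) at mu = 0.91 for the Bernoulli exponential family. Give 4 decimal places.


Legendre transform for Bernoulli:
A*(mu) = mu*log(mu) + (1-mu)*log(1-mu).
mu = 0.91, 1-mu = 0.09.
mu*log(mu) = 0.91*log(0.91) = -0.085823.
(1-mu)*log(1-mu) = 0.09*log(0.09) = -0.216715.
A* = -0.085823 + -0.216715 = -0.3025

-0.3025


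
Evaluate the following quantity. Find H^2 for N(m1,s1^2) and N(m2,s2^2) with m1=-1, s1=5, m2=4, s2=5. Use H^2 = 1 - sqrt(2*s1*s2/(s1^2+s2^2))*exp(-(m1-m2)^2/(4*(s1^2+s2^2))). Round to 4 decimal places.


Squared Hellinger distance for Gaussians:
H^2 = 1 - sqrt(2*s1*s2/(s1^2+s2^2)) * exp(-(m1-m2)^2/(4*(s1^2+s2^2))).
s1^2 = 25, s2^2 = 25, s1^2+s2^2 = 50.
sqrt(2*5*5/(50)) = 1.0.
(m1-m2)^2 = (-5)^2 = 25.
exp(-25/(4*50)) = exp(-0.125) = 0.882497.
H^2 = 1 - 1.0*0.882497 = 0.1175

0.1175


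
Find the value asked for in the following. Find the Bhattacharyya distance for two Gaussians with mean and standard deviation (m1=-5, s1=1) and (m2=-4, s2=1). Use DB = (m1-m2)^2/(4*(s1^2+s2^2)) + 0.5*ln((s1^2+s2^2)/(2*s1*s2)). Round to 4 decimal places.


Bhattacharyya distance between two Gaussians:
DB = (m1-m2)^2/(4*(s1^2+s2^2)) + (1/2)*ln((s1^2+s2^2)/(2*s1*s2)).
(m1-m2)^2 = (-1)^2 = 1.
s1^2+s2^2 = 1 + 1 = 2.
term1 = 1/8 = 0.125.
term2 = 0.5*ln(2/2.0) = 0.0.
DB = 0.125 + 0.0 = 0.1250

0.1250


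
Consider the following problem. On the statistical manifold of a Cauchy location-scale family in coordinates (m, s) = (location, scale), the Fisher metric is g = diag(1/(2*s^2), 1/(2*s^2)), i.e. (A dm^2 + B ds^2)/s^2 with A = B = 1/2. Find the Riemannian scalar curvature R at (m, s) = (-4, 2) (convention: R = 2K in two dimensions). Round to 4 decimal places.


The metric has the form g = (A dm^2 + B ds^2)/s^2 with A = 1/2, B = 1/2.
Substitute u = sqrt(A/B)*m: g = B*(du^2 + ds^2)/s^2, i.e. B times the
Poincare upper half-plane metric, which has constant Gaussian curvature -1.
Scaling a 2D metric by a constant c divides the Gaussian curvature by c,
so K = -1/B = -1/(1/2) = -2.0000 everywhere (the point (m, s) = (-4, 2) is irrelevant:
the curvature is constant).
Scalar curvature in dimension 2: R = 2K = -2/(1/2) = -4.0000.

-4.0000


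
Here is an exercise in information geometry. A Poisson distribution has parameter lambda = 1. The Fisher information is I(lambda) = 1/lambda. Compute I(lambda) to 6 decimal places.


Fisher information for Poisson: I(lambda) = 1/lambda.
lambda = 1.
I(lambda) = 1/1 = 1.000000

1.000000


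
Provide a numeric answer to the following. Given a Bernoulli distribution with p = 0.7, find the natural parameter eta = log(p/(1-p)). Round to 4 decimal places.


Natural parameter for Bernoulli: eta = log(p/(1-p)).
p = 0.7, 1-p = 0.3.
p/(1-p) = 2.333333.
eta = log(2.333333) = 0.8473

0.8473


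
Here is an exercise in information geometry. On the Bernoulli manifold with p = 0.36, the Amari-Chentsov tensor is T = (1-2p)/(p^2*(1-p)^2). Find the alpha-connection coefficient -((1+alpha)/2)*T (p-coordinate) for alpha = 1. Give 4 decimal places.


Skewness (Amari-Chentsov) tensor: T = (1-2p)/(p^2*(1-p)^2).
p = 0.36, 1-2p = 0.28, p^2 = 0.1296, (1-p)^2 = 0.4096.
T = 0.28/(0.1296 * 0.4096) = 5.274643.
In the p-coordinate, Gamma^(alpha) = Gamma^(0) - (alpha/2)*T with Gamma^(0) = (1/2)*g'(p) = -T/2,
so Gamma^(alpha) = -((1+alpha)/2)*T.
alpha = 1, -(1+alpha)/2 = -1.0.
Gamma = -1.0 * 5.274643 = -5.2746

-5.2746


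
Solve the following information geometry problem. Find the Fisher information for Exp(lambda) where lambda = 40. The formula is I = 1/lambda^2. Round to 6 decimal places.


Fisher information for exponential: I(lambda) = 1/lambda^2.
lambda = 40, lambda^2 = 1600.
I = 1/1600 = 0.000625

0.000625


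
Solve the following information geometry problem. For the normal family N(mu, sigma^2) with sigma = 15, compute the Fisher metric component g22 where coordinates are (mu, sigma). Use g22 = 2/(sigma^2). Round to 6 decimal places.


For the 2-parameter normal family, the Fisher metric has:
  g11 = 1/sigma^2, g22 = 2/sigma^2.
sigma = 15, sigma^2 = 225.
g22 = 0.008889

0.008889


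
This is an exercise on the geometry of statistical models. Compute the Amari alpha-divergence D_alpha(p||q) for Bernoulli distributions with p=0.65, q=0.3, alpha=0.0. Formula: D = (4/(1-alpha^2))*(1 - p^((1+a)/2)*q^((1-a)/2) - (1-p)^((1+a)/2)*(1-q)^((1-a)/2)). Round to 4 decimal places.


Amari alpha-divergence:
D = (4/(1-alpha^2))*(1 - p^((1+a)/2)*q^((1-a)/2) - (1-p)^((1+a)/2)*(1-q)^((1-a)/2)).
alpha = 0.0, p = 0.65, q = 0.3.
e1 = (1+alpha)/2 = 0.5, e2 = (1-alpha)/2 = 0.5.
t1 = p^e1 * q^e2 = 0.65^0.5 * 0.3^0.5 = 0.441588.
t2 = (1-p)^e1 * (1-q)^e2 = 0.35^0.5 * 0.7^0.5 = 0.494975.
4/(1-alpha^2) = 4.0.
D = 4.0*(1 - 0.441588 - 0.494975) = 0.2537

0.2537


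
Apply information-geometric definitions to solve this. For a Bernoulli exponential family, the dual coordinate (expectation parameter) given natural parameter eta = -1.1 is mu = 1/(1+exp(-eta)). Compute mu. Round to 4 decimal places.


Dual coordinate (expectation parameter) for Bernoulli:
mu = 1/(1+exp(-eta)).
eta = -1.1.
exp(-eta) = exp(1.1) = 3.004166.
mu = 1/(1+3.004166) = 0.2497

0.2497


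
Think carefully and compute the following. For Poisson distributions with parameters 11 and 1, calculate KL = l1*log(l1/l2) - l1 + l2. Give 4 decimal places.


KL divergence for Poisson:
KL = l1*log(l1/l2) - l1 + l2.
l1 = 11, l2 = 1.
log(11/1) = 2.397895.
l1*log(l1/l2) = 11 * 2.397895 = 26.376848.
KL = 26.376848 - 11 + 1 = 16.3768

16.3768


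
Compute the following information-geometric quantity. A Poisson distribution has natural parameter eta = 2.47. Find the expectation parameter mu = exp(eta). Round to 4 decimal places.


Expectation parameter for Poisson exponential family:
mu = exp(eta).
eta = 2.47.
mu = exp(2.47) = 11.8224

11.8224


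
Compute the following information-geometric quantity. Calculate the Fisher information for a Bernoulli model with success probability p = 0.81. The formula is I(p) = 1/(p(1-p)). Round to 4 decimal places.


For Bernoulli(p), Fisher information is I(p) = 1/(p*(1-p)).
p = 0.81, 1-p = 0.19.
p*(1-p) = 0.1539.
I(p) = 1/0.1539 = 6.4977

6.4977


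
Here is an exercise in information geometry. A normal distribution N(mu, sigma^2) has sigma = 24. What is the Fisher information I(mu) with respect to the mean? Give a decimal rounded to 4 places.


The Fisher information for the mean of a normal distribution is I(mu) = 1/sigma^2.
sigma = 24, so sigma^2 = 576.
I(mu) = 1/576 = 0.0017

0.0017


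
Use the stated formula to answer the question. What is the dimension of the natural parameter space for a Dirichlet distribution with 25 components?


Exponential family dimension calculation:
Dirichlet with 25 components has 25 natural parameters.

25


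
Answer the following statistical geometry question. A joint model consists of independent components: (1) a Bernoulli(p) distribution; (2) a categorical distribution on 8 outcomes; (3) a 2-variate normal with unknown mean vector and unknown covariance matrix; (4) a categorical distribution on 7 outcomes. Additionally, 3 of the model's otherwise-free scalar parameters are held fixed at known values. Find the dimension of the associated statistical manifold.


The dimension of a statistical manifold equals the number of free
(independent) real parameters of the model. For a product of independent
blocks the parameter counts add.
- Bernoulli (p): 1.
- categorical on 8 outcomes (probabilities sum to 1): 8-1 = 7.
- 2-variate normal: 2 (mean) + 2*3/2 = 3 (symmetric covariance) = 5.
- categorical on 7 outcomes (probabilities sum to 1): 7-1 = 6.
Total = 1 + 7 + 5 + 6 = 19.
3 parameter(s) fixed at known values: 19 - 3 = 16.
Dimension = 16

16


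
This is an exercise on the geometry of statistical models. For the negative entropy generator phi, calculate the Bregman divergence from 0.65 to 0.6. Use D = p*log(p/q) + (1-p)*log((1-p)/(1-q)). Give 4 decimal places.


Bregman divergence with negative entropy generator:
D = p*log(p/q) + (1-p)*log((1-p)/(1-q)).
p = 0.65, q = 0.6.
p*log(p/q) = 0.65*log(0.65/0.6) = 0.052028.
(1-p)*log((1-p)/(1-q)) = 0.35*log(0.35/0.4) = -0.046736.
D = 0.052028 + -0.046736 = 0.0053

0.0053


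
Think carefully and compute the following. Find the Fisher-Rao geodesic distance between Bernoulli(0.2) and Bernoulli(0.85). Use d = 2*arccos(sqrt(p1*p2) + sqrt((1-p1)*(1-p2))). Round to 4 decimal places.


Geodesic distance on Bernoulli manifold:
d(p1,p2) = 2*arccos(sqrt(p1*p2) + sqrt((1-p1)*(1-p2))).
sqrt(p1*p2) = sqrt(0.2*0.85) = 0.412311.
sqrt((1-p1)*(1-p2)) = sqrt(0.8*0.15) = 0.34641.
arg = 0.412311 + 0.34641 = 0.758721.
d = 2*arccos(0.758721) = 1.4189

1.4189


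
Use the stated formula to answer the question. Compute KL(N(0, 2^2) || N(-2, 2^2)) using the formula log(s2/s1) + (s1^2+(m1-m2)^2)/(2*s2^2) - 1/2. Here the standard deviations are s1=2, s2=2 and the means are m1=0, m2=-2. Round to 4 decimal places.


KL divergence between normal distributions:
KL = log(s2/s1) + (s1^2 + (m1-m2)^2)/(2*s2^2) - 1/2.
log(2/2) = 0.0.
(2^2 + (0--2)^2)/(2*2^2) = (4 + 4)/8 = 1.0.
KL = 0.0 + 1.0 - 0.5 = 0.5000

0.5000


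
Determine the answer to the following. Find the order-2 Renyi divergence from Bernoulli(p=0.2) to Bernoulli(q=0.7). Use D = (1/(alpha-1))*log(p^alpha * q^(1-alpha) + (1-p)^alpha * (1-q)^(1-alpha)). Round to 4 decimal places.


Renyi divergence of order alpha between Bernoulli distributions:
D = (1/(alpha-1))*log(p^alpha * q^(1-alpha) + (1-p)^alpha * (1-q)^(1-alpha)).
alpha = 2, p = 0.2, q = 0.7.
p^alpha * q^(1-alpha) = 0.2^2 * 0.7^-1 = 0.057143.
(1-p)^alpha * (1-q)^(1-alpha) = 0.8^2 * 0.3^-1 = 2.133333.
sum = 0.057143 + 2.133333 = 2.190476.
D = (1/1)*log(2.190476) = 0.7841

0.7841


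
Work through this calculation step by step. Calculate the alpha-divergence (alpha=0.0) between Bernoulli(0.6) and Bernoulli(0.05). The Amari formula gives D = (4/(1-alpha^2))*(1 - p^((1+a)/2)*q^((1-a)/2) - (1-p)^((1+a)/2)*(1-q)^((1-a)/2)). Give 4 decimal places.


Amari alpha-divergence:
D = (4/(1-alpha^2))*(1 - p^((1+a)/2)*q^((1-a)/2) - (1-p)^((1+a)/2)*(1-q)^((1-a)/2)).
alpha = 0.0, p = 0.6, q = 0.05.
e1 = (1+alpha)/2 = 0.5, e2 = (1-alpha)/2 = 0.5.
t1 = p^e1 * q^e2 = 0.6^0.5 * 0.05^0.5 = 0.173205.
t2 = (1-p)^e1 * (1-q)^e2 = 0.4^0.5 * 0.95^0.5 = 0.616441.
4/(1-alpha^2) = 4.0.
D = 4.0*(1 - 0.173205 - 0.616441) = 0.8414

0.8414


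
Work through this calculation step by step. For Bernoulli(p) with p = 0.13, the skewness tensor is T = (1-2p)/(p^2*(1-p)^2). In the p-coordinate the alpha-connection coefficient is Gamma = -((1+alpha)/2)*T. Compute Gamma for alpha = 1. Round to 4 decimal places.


Skewness (Amari-Chentsov) tensor: T = (1-2p)/(p^2*(1-p)^2).
p = 0.13, 1-2p = 0.74, p^2 = 0.0169, (1-p)^2 = 0.7569.
T = 0.74/(0.0169 * 0.7569) = 57.850419.
In the p-coordinate, Gamma^(alpha) = Gamma^(0) - (alpha/2)*T with Gamma^(0) = (1/2)*g'(p) = -T/2,
so Gamma^(alpha) = -((1+alpha)/2)*T.
alpha = 1, -(1+alpha)/2 = -1.0.
Gamma = -1.0 * 57.850419 = -57.8504

-57.8504


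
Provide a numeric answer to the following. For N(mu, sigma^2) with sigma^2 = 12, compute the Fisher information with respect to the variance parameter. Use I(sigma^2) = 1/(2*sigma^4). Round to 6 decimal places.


Fisher information for variance: I(sigma^2) = 1/(2*sigma^4).
sigma^2 = 12, so sigma^4 = 144.
I = 1/(2*144) = 1/288 = 0.003472

0.003472


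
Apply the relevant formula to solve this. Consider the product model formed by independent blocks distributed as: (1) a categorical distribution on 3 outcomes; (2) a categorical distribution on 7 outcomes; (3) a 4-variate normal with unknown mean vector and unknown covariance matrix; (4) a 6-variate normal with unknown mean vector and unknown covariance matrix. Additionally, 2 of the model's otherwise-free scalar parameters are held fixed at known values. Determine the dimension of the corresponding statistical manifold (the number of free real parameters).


The dimension of a statistical manifold equals the number of free
(independent) real parameters of the model. For a product of independent
blocks the parameter counts add.
- categorical on 3 outcomes (probabilities sum to 1): 3-1 = 2.
- categorical on 7 outcomes (probabilities sum to 1): 7-1 = 6.
- 4-variate normal: 4 (mean) + 4*5/2 = 10 (symmetric covariance) = 14.
- 6-variate normal: 6 (mean) + 6*7/2 = 21 (symmetric covariance) = 27.
Total = 2 + 6 + 14 + 27 = 49.
2 parameter(s) fixed at known values: 49 - 2 = 47.
Dimension = 47

47


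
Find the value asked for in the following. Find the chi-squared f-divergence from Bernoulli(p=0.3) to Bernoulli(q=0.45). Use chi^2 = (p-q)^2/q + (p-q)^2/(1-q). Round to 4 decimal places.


Chi-squared divergence between Bernoulli distributions:
chi^2 = (p-q)^2/q + (p-q)^2/(1-q).
p = 0.3, q = 0.45, p-q = -0.15.
(p-q)^2 = 0.0225.
term1 = 0.0225/0.45 = 0.05.
term2 = 0.0225/0.55 = 0.040909.
chi^2 = 0.05 + 0.040909 = 0.0909

0.0909


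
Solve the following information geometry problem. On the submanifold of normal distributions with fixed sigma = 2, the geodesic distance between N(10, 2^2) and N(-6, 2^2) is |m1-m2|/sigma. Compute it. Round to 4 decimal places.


On the fixed-variance normal subfamily, geodesic distance = |m1-m2|/sigma.
|10 - -6| = 16.
sigma = 2.
d = 16/2 = 8.0000

8.0000


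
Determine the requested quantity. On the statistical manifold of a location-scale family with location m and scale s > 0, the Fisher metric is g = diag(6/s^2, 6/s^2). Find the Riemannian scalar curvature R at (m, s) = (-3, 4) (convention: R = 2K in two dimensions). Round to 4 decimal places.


The metric has the form g = (A dm^2 + B ds^2)/s^2 with A = 6, B = 6.
Substitute u = sqrt(A/B)*m: g = B*(du^2 + ds^2)/s^2, i.e. B times the
Poincare upper half-plane metric, which has constant Gaussian curvature -1.
Scaling a 2D metric by a constant c divides the Gaussian curvature by c,
so K = -1/B = -1/(6) = -0.1667 everywhere (the point (m, s) = (-3, 4) is irrelevant:
the curvature is constant).
Scalar curvature in dimension 2: R = 2K = -2/(6) = -0.3333.

-0.3333


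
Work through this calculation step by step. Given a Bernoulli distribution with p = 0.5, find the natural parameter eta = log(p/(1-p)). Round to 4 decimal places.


Natural parameter for Bernoulli: eta = log(p/(1-p)).
p = 0.5, 1-p = 0.5.
p/(1-p) = 1.0.
eta = log(1.0) = 0.0000

0.0000


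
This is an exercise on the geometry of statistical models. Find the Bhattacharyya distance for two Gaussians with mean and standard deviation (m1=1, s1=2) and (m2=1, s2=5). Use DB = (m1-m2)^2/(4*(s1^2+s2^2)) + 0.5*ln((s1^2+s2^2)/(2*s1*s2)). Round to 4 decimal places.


Bhattacharyya distance between two Gaussians:
DB = (m1-m2)^2/(4*(s1^2+s2^2)) + (1/2)*ln((s1^2+s2^2)/(2*s1*s2)).
(m1-m2)^2 = (0)^2 = 0.
s1^2+s2^2 = 4 + 25 = 29.
term1 = 0/116 = 0.0.
term2 = 0.5*ln(29/20.0) = 0.185782.
DB = 0.0 + 0.185782 = 0.1858

0.1858


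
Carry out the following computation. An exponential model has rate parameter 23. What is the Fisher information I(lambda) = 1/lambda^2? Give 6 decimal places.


Fisher information for exponential: I(lambda) = 1/lambda^2.
lambda = 23, lambda^2 = 529.
I = 1/529 = 0.001890

0.001890


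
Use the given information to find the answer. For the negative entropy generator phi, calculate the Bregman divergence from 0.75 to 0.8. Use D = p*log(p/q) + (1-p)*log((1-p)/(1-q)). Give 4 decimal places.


Bregman divergence with negative entropy generator:
D = p*log(p/q) + (1-p)*log((1-p)/(1-q)).
p = 0.75, q = 0.8.
p*log(p/q) = 0.75*log(0.75/0.8) = -0.048404.
(1-p)*log((1-p)/(1-q)) = 0.25*log(0.25/0.2) = 0.055786.
D = -0.048404 + 0.055786 = 0.0074

0.0074


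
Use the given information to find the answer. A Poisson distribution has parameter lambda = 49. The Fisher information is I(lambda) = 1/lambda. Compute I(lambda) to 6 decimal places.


Fisher information for Poisson: I(lambda) = 1/lambda.
lambda = 49.
I(lambda) = 1/49 = 0.020408

0.020408


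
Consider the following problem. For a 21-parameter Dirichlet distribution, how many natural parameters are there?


Exponential family dimension calculation:
Dirichlet with 21 components has 21 natural parameters.

21


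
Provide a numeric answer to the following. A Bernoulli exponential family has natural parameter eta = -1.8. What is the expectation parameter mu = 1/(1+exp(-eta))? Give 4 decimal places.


Dual coordinate (expectation parameter) for Bernoulli:
mu = 1/(1+exp(-eta)).
eta = -1.8.
exp(-eta) = exp(1.8) = 6.049647.
mu = 1/(1+6.049647) = 0.1419

0.1419


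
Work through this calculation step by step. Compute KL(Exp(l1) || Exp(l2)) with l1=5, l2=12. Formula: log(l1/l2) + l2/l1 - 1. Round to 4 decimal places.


KL divergence for exponential family:
KL = log(l1/l2) + l2/l1 - 1.
log(5/12) = -0.875469.
12/5 = 2.4.
KL = -0.875469 + 2.4 - 1 = 0.5245

0.5245


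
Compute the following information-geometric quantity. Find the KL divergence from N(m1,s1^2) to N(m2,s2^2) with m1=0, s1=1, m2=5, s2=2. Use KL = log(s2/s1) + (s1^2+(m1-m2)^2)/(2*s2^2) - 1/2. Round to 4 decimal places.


KL divergence between normal distributions:
KL = log(s2/s1) + (s1^2 + (m1-m2)^2)/(2*s2^2) - 1/2.
log(2/1) = 0.693147.
(1^2 + (0-5)^2)/(2*2^2) = (1 + 25)/8 = 3.25.
KL = 0.693147 + 3.25 - 0.5 = 3.4431

3.4431


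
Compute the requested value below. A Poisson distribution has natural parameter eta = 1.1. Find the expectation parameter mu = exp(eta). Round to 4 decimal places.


Expectation parameter for Poisson exponential family:
mu = exp(eta).
eta = 1.1.
mu = exp(1.1) = 3.0042

3.0042


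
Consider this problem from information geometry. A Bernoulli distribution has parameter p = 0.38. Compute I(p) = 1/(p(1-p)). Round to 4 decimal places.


For Bernoulli(p), Fisher information is I(p) = 1/(p*(1-p)).
p = 0.38, 1-p = 0.62.
p*(1-p) = 0.2356.
I(p) = 1/0.2356 = 4.2445

4.2445


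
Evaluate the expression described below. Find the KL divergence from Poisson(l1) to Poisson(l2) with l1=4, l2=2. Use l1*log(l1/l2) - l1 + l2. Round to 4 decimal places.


KL divergence for Poisson:
KL = l1*log(l1/l2) - l1 + l2.
l1 = 4, l2 = 2.
log(4/2) = 0.693147.
l1*log(l1/l2) = 4 * 0.693147 = 2.772589.
KL = 2.772589 - 4 + 2 = 0.7726

0.7726


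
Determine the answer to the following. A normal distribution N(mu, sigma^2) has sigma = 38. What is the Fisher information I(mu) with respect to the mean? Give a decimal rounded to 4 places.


The Fisher information for the mean of a normal distribution is I(mu) = 1/sigma^2.
sigma = 38, so sigma^2 = 1444.
I(mu) = 1/1444 = 0.0007

0.0007


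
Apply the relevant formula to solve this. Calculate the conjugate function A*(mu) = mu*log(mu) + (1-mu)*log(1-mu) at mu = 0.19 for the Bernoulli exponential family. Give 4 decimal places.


Legendre transform for Bernoulli:
A*(mu) = mu*log(mu) + (1-mu)*log(1-mu).
mu = 0.19, 1-mu = 0.81.
mu*log(mu) = 0.19*log(0.19) = -0.315539.
(1-mu)*log(1-mu) = 0.81*log(0.81) = -0.170684.
A* = -0.315539 + -0.170684 = -0.4862

-0.4862


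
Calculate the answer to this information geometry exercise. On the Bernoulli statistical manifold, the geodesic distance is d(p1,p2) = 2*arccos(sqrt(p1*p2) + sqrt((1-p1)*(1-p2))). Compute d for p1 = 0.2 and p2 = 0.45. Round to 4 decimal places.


Geodesic distance on Bernoulli manifold:
d(p1,p2) = 2*arccos(sqrt(p1*p2) + sqrt((1-p1)*(1-p2))).
sqrt(p1*p2) = sqrt(0.2*0.45) = 0.3.
sqrt((1-p1)*(1-p2)) = sqrt(0.8*0.55) = 0.663325.
arg = 0.3 + 0.663325 = 0.963325.
d = 2*arccos(0.963325) = 0.5433

0.5433


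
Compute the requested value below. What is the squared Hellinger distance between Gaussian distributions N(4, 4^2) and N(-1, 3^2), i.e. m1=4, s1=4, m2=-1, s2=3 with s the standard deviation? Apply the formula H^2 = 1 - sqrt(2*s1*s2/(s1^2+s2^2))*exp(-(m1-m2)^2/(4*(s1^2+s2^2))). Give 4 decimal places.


Squared Hellinger distance for Gaussians:
H^2 = 1 - sqrt(2*s1*s2/(s1^2+s2^2)) * exp(-(m1-m2)^2/(4*(s1^2+s2^2))).
s1^2 = 16, s2^2 = 9, s1^2+s2^2 = 25.
sqrt(2*4*3/(25)) = 0.979796.
(m1-m2)^2 = (5)^2 = 25.
exp(-25/(4*25)) = exp(-0.25) = 0.778801.
H^2 = 1 - 0.979796*0.778801 = 0.2369

0.2369


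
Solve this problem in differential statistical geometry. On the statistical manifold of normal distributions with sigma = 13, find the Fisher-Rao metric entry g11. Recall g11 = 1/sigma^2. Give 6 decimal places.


For the 2-parameter normal family, the Fisher metric has:
  g11 = 1/sigma^2, g22 = 2/sigma^2.
sigma = 13, sigma^2 = 169.
g11 = 0.005917

0.005917


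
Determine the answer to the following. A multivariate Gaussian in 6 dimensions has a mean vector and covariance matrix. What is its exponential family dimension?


Exponential family dimension calculation:
For 6-dim MVN: mean has 6 params, covariance has 6*7/2 = 21 unique entries.
Total dim = 6 + 21 = 27.

27


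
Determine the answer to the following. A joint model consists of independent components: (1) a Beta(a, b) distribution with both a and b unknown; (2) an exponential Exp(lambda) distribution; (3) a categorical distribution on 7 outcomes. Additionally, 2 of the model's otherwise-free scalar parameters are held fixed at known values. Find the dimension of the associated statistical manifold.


The dimension of a statistical manifold equals the number of free
(independent) real parameters of the model. For a product of independent
blocks the parameter counts add.
- Beta (a, b): 2.
- exponential (lambda): 1.
- categorical on 7 outcomes (probabilities sum to 1): 7-1 = 6.
Total = 2 + 1 + 6 = 9.
2 parameter(s) fixed at known values: 9 - 2 = 7.
Dimension = 7

7


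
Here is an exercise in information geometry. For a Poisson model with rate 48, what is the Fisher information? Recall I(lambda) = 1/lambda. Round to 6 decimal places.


Fisher information for Poisson: I(lambda) = 1/lambda.
lambda = 48.
I(lambda) = 1/48 = 0.020833

0.020833


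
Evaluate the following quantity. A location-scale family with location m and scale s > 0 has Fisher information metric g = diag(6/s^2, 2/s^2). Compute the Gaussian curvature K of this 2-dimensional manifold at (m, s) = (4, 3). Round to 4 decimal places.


The metric has the form g = (A dm^2 + B ds^2)/s^2 with A = 6, B = 2.
Substitute u = sqrt(A/B)*m: g = B*(du^2 + ds^2)/s^2, i.e. B times the
Poincare upper half-plane metric, which has constant Gaussian curvature -1.
Scaling a 2D metric by a constant c divides the Gaussian curvature by c,
so K = -1/B = -1/(2) = -0.5000 everywhere (the point (m, s) = (4, 3) is irrelevant:
the curvature is constant).
The requested Gaussian curvature is K = -0.5000.

-0.5000


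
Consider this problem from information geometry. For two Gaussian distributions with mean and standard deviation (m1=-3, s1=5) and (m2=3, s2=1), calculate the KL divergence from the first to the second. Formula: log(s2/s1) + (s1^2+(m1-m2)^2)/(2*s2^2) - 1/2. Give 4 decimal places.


KL divergence between normal distributions:
KL = log(s2/s1) + (s1^2 + (m1-m2)^2)/(2*s2^2) - 1/2.
log(1/5) = -1.609438.
(5^2 + (-3-3)^2)/(2*1^2) = (25 + 36)/2 = 30.5.
KL = -1.609438 + 30.5 - 0.5 = 28.3906

28.3906


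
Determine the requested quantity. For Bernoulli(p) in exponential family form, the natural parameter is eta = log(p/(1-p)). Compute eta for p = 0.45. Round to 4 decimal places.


Natural parameter for Bernoulli: eta = log(p/(1-p)).
p = 0.45, 1-p = 0.55.
p/(1-p) = 0.818182.
eta = log(0.818182) = -0.2007

-0.2007


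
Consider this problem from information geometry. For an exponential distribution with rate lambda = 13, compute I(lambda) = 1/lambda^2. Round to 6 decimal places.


Fisher information for exponential: I(lambda) = 1/lambda^2.
lambda = 13, lambda^2 = 169.
I = 1/169 = 0.005917

0.005917


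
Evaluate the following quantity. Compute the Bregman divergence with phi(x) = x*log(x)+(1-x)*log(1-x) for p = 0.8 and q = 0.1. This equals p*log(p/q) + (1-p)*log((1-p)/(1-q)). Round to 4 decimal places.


Bregman divergence with negative entropy generator:
D = p*log(p/q) + (1-p)*log((1-p)/(1-q)).
p = 0.8, q = 0.1.
p*log(p/q) = 0.8*log(0.8/0.1) = 1.663553.
(1-p)*log((1-p)/(1-q)) = 0.2*log(0.2/0.9) = -0.300815.
D = 1.663553 + -0.300815 = 1.3627

1.3627


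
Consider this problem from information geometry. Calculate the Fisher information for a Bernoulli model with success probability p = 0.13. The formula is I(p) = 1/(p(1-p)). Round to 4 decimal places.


For Bernoulli(p), Fisher information is I(p) = 1/(p*(1-p)).
p = 0.13, 1-p = 0.87.
p*(1-p) = 0.1131.
I(p) = 1/0.1131 = 8.8417

8.8417


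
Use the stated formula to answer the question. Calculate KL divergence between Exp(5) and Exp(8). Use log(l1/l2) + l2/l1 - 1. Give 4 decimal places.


KL divergence for exponential family:
KL = log(l1/l2) + l2/l1 - 1.
log(5/8) = -0.470004.
8/5 = 1.6.
KL = -0.470004 + 1.6 - 1 = 0.1300

0.1300


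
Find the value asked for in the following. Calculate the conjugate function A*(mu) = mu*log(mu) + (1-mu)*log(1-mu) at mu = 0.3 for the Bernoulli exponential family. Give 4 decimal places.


Legendre transform for Bernoulli:
A*(mu) = mu*log(mu) + (1-mu)*log(1-mu).
mu = 0.3, 1-mu = 0.7.
mu*log(mu) = 0.3*log(0.3) = -0.361192.
(1-mu)*log(1-mu) = 0.7*log(0.7) = -0.249672.
A* = -0.361192 + -0.249672 = -0.6109

-0.6109


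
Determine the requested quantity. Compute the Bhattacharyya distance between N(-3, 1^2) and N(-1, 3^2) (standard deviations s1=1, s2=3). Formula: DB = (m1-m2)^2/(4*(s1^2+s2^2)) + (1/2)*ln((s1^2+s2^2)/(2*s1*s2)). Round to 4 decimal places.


Bhattacharyya distance between two Gaussians:
DB = (m1-m2)^2/(4*(s1^2+s2^2)) + (1/2)*ln((s1^2+s2^2)/(2*s1*s2)).
(m1-m2)^2 = (-2)^2 = 4.
s1^2+s2^2 = 1 + 9 = 10.
term1 = 4/40 = 0.1.
term2 = 0.5*ln(10/6.0) = 0.255413.
DB = 0.1 + 0.255413 = 0.3554

0.3554


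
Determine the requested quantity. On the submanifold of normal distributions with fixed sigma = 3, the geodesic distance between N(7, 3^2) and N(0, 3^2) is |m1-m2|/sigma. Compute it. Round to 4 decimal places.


On the fixed-variance normal subfamily, geodesic distance = |m1-m2|/sigma.
|7 - 0| = 7.
sigma = 3.
d = 7/3 = 2.3333

2.3333


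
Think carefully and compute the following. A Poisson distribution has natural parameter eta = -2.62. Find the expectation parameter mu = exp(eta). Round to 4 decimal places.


Expectation parameter for Poisson exponential family:
mu = exp(eta).
eta = -2.62.
mu = exp(-2.62) = 0.0728

0.0728


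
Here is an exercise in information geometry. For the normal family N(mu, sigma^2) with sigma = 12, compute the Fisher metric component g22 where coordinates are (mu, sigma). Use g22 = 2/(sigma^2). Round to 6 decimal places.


For the 2-parameter normal family, the Fisher metric has:
  g11 = 1/sigma^2, g22 = 2/sigma^2.
sigma = 12, sigma^2 = 144.
g22 = 0.013889

0.013889


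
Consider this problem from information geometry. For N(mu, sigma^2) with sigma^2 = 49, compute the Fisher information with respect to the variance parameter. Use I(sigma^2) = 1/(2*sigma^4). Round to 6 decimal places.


Fisher information for variance: I(sigma^2) = 1/(2*sigma^4).
sigma^2 = 49, so sigma^4 = 2401.
I = 1/(2*2401) = 1/4802 = 0.000208

0.000208
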